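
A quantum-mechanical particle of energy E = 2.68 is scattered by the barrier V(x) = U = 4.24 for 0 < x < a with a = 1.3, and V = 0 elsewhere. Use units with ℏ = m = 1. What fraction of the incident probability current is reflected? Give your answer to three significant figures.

E < U: inside the barrier ψ ∝ e^{±κx} with κ = √(2m(U − E))/ℏ = 1.766.
κa = 2.296, sinh(κa) = 4.918.
The exact tunnelling result is T⁻¹ = 1 + U² sinh²(κa) / [4E(U − E)] = 27.00, so T = 0.0370.
R = 1 − T = 0.963.

R = 0.963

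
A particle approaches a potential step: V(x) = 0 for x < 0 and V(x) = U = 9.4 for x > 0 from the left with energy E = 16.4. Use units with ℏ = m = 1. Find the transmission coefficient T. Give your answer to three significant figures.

T = 0.956

On each side the TISE gives plane waves with k = √(2m(E − V))/ℏ: k₁ = √(2·1·16.4) = 5.727, k₂ = √(2·1·7) = 3.742.
Continuity of ψ and ψ′ at the step yields the reflection amplitude r = (k₁ − k₂)/(k₁ + k₂) = 0.2097; thus R = |r|² = 0.04397, T = 0.9560.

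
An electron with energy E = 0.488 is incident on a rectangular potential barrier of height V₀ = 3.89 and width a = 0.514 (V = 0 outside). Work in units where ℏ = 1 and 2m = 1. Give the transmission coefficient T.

Since E < V₀ the interior solution is evanescent with decay constant κ = √(2m(V₀ − E))/ℏ = 1.844.
κa = 0.9480, sinh(κa) = 1.097.
Matching ψ, ψ′ at both faces gives T = [1 + V₀² sinh²(κa) / (4E(V₀ − E))]⁻¹ = 1/3.740 = 0.267.

T = 0.267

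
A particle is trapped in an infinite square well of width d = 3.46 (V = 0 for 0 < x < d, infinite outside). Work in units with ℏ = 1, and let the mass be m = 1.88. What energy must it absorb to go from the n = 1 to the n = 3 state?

ΔE = 1.75

E_n = n²π²ℏ²/(2md²), so ΔE = (3² − 1²) π²ℏ²/(2md²).
ΔE = 8 × π² / (2 × 1.88 × 3.46²) = 1.754.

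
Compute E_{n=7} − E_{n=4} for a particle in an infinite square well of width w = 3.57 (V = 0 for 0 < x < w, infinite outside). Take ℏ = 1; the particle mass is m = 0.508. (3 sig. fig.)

ΔE = 25.2

E_n = n²π²ℏ²/(2mw²), so ΔE = (7² − 4²) π²ℏ²/(2mw²).
ΔE = 33 × π² / (2 × 0.508 × 3.57²) = 25.15.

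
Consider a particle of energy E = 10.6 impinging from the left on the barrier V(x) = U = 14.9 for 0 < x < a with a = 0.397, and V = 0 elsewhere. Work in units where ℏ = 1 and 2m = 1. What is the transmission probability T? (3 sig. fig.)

T = 0.493

E < U: inside the barrier ψ ∝ e^{±κx} with κ = √(2m(U − E))/ℏ = 2.074.
κa = 0.8232, sinh(κa) = 0.9194.
The exact tunnelling result is T⁻¹ = 1 + U² sinh²(κa) / [4E(U − E)] = 2.029, so T = 0.493.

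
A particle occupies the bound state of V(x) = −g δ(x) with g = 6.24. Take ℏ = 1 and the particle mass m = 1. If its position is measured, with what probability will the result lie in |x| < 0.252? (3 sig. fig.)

P = 0.957

The normalised bound state is ψ = √κ e^{−κ|x|} with κ = mg/ℏ² = 6.240.
P(|x| < d) = ∫_{−d}^{d} κ e^{−2κ|x|} dx = 1 − e^{−2κd} = 1 − e^{−3.145} = 0.9569.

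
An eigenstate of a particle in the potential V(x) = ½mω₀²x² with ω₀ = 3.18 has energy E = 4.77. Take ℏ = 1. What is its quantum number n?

n = 1

Invert E_n = (n + ½)ℏω₀: n = E/ℏω₀ − ½ = 1.000, so n = 1.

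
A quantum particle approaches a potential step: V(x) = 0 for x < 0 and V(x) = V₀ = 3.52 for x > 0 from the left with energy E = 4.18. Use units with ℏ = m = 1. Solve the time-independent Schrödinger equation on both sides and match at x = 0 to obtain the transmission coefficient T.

T = 0.814

The wavenumbers are k₁ = √(2mE)/ℏ = 2.891 on the left and k₂ = √(2m(E − V₀))/ℏ = 1.149 on the right.
Matching ψ and ψ′ at x = 0 gives r = (k₁ − k₂)/(k₁ + k₂), so R = r² = 0.1860 and T = 1 − R = 0.8140.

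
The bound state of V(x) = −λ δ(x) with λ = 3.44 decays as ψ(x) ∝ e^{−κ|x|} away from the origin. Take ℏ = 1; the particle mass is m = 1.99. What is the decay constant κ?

κ = 6.85

Integrating the TISE across x = 0 gives the cusp condition ψ'(0⁺) − ψ'(0⁻) = −(2mλ/ℏ²)ψ(0).
With ψ ∝ e^{−κ|x|} this yields −2κ = −2mλ/ℏ², so κ = mλ/ℏ² = 6.846.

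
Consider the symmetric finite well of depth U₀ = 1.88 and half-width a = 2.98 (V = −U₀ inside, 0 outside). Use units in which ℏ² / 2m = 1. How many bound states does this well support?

Define the well-strength parameter z₀ = (a/ℏ)√(2mU₀) = 2.98 × √(2·0.5·1.88) = 4.086.
A new bound state (alternating even/odd) appears each time z₀ passes a multiple of π/2, so N = ⌊2z₀/π⌋ + 1 = ⌊2.601⌋ + 1 = 3.

N = 3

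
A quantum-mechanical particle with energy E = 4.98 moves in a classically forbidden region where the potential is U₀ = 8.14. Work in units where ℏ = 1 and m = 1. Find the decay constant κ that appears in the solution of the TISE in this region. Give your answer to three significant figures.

Since E < U₀ the TISE in this region is ψ'' = κ²ψ with κ = √(2m(U₀ − E))/ℏ.
κ = √(2 × 1 × 3.16) = 2.514.

κ = 2.51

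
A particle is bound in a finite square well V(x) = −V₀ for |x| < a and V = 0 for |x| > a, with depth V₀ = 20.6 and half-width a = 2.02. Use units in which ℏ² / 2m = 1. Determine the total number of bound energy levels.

The dimensionless depth is z₀ = a√(2mV₀)/ℏ = 2.02 × √(20.60) = 9.168.
A new bound state (alternating even/odd) appears each time z₀ passes a multiple of π/2, so N = ⌊2z₀/π⌋ + 1 = ⌊5.837⌋ + 1 = 6.

N = 6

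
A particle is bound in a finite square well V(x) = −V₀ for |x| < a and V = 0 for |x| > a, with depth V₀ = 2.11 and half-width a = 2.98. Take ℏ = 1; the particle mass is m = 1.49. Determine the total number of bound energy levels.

The dimensionless depth is z₀ = a√(2mV₀)/ℏ = 2.98 × √(6.288) = 7.472.
A new bound state (alternating even/odd) appears each time z₀ passes a multiple of π/2, so N = ⌊2z₀/π⌋ + 1 = ⌊4.757⌋ + 1 = 5.

N = 5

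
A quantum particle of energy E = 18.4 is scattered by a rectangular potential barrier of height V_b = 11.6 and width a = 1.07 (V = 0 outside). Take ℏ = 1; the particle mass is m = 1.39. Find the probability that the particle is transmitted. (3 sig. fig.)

E > V_b: inside the barrier k₂ = √(2m(E − V_b))/ℏ = 4.348, k₂a = 4.652.
T = [1 + V_b² sin²(k₂a) / (4E(E − V_b))]⁻¹ = 1/1.268 = 0.789.

T = 0.789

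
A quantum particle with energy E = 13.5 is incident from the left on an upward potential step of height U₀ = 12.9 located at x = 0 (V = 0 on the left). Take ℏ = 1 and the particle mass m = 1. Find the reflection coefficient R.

R = 0.425

On each side the TISE gives plane waves with k = √(2m(E − V))/ℏ: k₁ = √(2·1·13.5) = 5.196, k₂ = √(2·1·0.6) = 1.095.
Matching ψ and ψ′ at x = 0 gives r = (k₁ − k₂)/(k₁ + k₂), so R = r² = 0.4248 and T = 1 − R = 0.5752.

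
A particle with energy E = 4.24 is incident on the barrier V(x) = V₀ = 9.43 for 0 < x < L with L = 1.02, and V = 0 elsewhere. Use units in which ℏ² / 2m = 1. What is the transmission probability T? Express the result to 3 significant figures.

T = 0.0373

E < V₀: inside the barrier ψ ∝ e^{±κx} with κ = √(2m(V₀ − E))/ℏ = 2.278.
κL = 2.324, sinh(κL) = 5.058.
The exact tunnelling result is T⁻¹ = 1 + V₀² sinh²(κL) / [4E(V₀ − E)] = 26.84, so T = 0.0373.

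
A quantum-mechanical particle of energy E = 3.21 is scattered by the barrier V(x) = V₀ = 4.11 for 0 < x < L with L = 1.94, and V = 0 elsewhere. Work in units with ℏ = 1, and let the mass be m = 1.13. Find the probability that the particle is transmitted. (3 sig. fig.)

T = 0.0108

E < V₀: inside the barrier ψ ∝ e^{±κx} with κ = √(2m(V₀ − E))/ℏ = 1.426.
κL = 2.767, sinh(κL) = 7.922.
Matching ψ, ψ′ at both faces gives T = [1 + V₀² sinh²(κL) / (4E(V₀ − E))]⁻¹ = 1/92.75 = 0.0108.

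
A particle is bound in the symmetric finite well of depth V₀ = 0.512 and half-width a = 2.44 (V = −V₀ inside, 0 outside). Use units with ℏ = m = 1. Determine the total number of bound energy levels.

N = 2

Define the well-strength parameter z₀ = (a/ℏ)√(2mV₀) = 2.44 × √(2·1·0.512) = 2.469.
The even/odd transcendental equations gain one root per π/2 in z₀, giving N = 1 + ⌊2z₀/π⌋ = 1 + ⌊1.572⌋ = 2.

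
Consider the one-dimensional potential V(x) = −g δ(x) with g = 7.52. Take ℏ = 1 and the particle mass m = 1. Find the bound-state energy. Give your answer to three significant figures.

The bound state is ψ(x) = √κ e^{−κ|x|}. The derivative jump ψ'(0⁺) − ψ'(0⁻) = −(2mg/ℏ²)ψ(0) fixes κ = mg/ℏ² = 7.520.
Then E = −ℏ²κ²/(2m) = −mg²/(2ℏ²) = -28.28.

E = -28.3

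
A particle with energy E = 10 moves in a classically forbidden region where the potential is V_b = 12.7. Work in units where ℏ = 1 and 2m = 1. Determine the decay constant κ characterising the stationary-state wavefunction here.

Since E < V_b the TISE in this region is ψ'' = κ²ψ with κ = √(2m(V_b − E))/ℏ.
κ = √(2 × 0.5 × 2.7) = 1.643.

κ = 1.64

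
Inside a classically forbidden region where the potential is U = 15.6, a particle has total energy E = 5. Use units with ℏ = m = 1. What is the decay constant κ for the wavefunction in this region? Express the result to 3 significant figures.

κ = 4.60

Since E < U the TISE in this region is ψ'' = κ²ψ with κ = √(2m(U − E))/ℏ.
κ = √(2 × 1 × 10.6) = 4.604.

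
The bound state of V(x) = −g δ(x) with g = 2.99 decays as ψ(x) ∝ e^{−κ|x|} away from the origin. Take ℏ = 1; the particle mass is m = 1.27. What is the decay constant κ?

Integrate −(ℏ²/2m)ψ'' − gδ(x)ψ = Eψ from −ε to +ε: the ψ'' term gives ψ'(0⁺) − ψ'(0⁻) and the δ term gives −(2mg/ℏ²)ψ(0).
With ψ ∝ e^{−κ|x|} this yields −2κ = −2mg/ℏ², so κ = mg/ℏ² = 3.797.

κ = 3.80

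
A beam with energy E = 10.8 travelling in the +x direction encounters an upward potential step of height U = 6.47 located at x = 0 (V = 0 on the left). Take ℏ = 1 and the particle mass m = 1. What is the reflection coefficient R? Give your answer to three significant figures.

On each side the TISE gives plane waves with k = √(2m(E − V))/ℏ: k₁ = √(2·1·10.8) = 4.648, k₂ = √(2·1·4.33) = 2.943.
Continuity of ψ and ψ′ at the step yields the reflection amplitude r = (k₁ − k₂)/(k₁ + k₂) = 0.2246; thus R = |r|² = 0.05044, T = 0.9496.

R = 0.0504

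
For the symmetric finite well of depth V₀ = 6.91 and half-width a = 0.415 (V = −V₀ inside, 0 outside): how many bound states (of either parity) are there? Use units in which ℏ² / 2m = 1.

N = 1

The dimensionless depth is z₀ = a√(2mV₀)/ℏ = 0.415 × √(6.910) = 1.091.
The even/odd transcendental equations gain one root per π/2 in z₀, giving N = 1 + ⌊2z₀/π⌋ = 1 + ⌊0.6945⌋ = 1.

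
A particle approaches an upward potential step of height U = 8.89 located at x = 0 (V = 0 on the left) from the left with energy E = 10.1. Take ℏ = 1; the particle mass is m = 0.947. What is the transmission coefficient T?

T = 0.764

On each side the TISE gives plane waves with k = √(2m(E − V))/ℏ: k₁ = √(2·0.947·10.1) = 4.374, k₂ = √(2·0.947·1.21) = 1.514.
Continuity of ψ and ψ′ at the step yields the reflection amplitude r = (k₁ − k₂)/(k₁ + k₂) = 0.4857; thus R = |r|² = 0.2360, T = 0.7640.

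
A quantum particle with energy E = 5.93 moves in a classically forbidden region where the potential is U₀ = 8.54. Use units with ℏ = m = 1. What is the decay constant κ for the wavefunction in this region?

Since E < U₀ the TISE in this region is ψ'' = κ²ψ with κ = √(2m(U₀ − E))/ℏ.
κ = √(2 × 1 × 2.61) = 2.285.

κ = 2.28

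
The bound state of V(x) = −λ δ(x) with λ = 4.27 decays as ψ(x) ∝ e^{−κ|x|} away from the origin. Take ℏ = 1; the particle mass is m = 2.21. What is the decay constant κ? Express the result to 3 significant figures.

Integrating the TISE across x = 0 gives the cusp condition ψ'(0⁺) − ψ'(0⁻) = −(2mλ/ℏ²)ψ(0).
With ψ ∝ e^{−κ|x|} this yields −2κ = −2mλ/ℏ², so κ = mλ/ℏ² = 9.437.

κ = 9.44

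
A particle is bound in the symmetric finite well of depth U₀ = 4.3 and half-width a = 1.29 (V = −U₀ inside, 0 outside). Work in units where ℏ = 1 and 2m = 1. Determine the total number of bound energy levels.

N = 2

Define the well-strength parameter z₀ = (a/ℏ)√(2mU₀) = 1.29 × √(2·0.5·4.3) = 2.675.
The even/odd transcendental equations gain one root per π/2 in z₀, giving N = 1 + ⌊2z₀/π⌋ = 1 + ⌊1.703⌋ = 2.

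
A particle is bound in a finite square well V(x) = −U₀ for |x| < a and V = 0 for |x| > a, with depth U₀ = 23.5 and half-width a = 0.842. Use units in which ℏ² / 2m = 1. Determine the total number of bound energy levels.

N = 3

Define the well-strength parameter z₀ = (a/ℏ)√(2mU₀) = 0.842 × √(2·0.5·23.5) = 4.082.
A new bound state (alternating even/odd) appears each time z₀ passes a multiple of π/2, so N = ⌊2z₀/π⌋ + 1 = ⌊2.599⌋ + 1 = 3.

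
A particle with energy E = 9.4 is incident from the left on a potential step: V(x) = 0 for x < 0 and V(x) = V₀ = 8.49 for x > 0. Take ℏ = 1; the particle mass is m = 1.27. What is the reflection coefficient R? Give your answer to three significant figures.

R = 0.276

On each side the TISE gives plane waves with k = √(2m(E − V))/ℏ: k₁ = √(2·1.27·9.4) = 4.886, k₂ = √(2·1.27·0.91) = 1.520.
Continuity of ψ and ψ′ at the step yields the reflection amplitude r = (k₁ − k₂)/(k₁ + k₂) = 0.5254; thus R = |r|² = 0.2760, T = 0.7240.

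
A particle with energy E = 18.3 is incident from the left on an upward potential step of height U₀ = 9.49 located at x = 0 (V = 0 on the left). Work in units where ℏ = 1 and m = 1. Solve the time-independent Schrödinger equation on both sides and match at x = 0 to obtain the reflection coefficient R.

R = 0.0327

On each side the TISE gives plane waves with k = √(2m(E − V))/ℏ: k₁ = √(2·1·18.3) = 6.050, k₂ = √(2·1·8.81) = 4.198.
Matching ψ and ψ′ at x = 0 gives r = (k₁ − k₂)/(k₁ + k₂), so R = r² = 0.03267 and T = 1 − R = 0.9673.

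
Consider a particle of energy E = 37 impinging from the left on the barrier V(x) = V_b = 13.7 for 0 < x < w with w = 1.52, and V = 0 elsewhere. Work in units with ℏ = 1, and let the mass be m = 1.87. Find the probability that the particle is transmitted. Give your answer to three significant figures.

T = 0.949

Above the barrier the interior wavenumber is k₂ = √(2m(E − V_b))/ℏ = 9.335, giving phase k₂w = 14.19.
T = [1 + V_b² sin²(k₂w) / (4E(E − V_b))]⁻¹ = 1/1.054 = 0.949.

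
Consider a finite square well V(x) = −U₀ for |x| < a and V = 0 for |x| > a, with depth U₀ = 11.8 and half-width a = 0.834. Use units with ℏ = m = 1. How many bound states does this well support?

N = 3

Define the well-strength parameter z₀ = (a/ℏ)√(2mU₀) = 0.834 × √(2·1·11.8) = 4.052.
A new bound state (alternating even/odd) appears each time z₀ passes a multiple of π/2, so N = ⌊2z₀/π⌋ + 1 = ⌊2.579⌋ + 1 = 3.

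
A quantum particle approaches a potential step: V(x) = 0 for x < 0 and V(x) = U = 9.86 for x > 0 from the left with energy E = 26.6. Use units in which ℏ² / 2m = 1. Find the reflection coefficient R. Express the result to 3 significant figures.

R = 0.0133

The wavenumbers are k₁ = √(2mE)/ℏ = 5.158 on the left and k₂ = √(2m(E − U))/ℏ = 4.091 on the right.
Continuity of ψ and ψ′ at the step yields the reflection amplitude r = (k₁ − k₂)/(k₁ + k₂) = 0.1153; thus R = |r|² = 0.01329, T = 0.9867.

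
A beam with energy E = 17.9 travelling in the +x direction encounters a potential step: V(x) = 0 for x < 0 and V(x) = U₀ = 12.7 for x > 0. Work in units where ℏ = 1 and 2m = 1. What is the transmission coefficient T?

The wavenumbers are k₁ = √(2mE)/ℏ = 4.231 on the left and k₂ = √(2m(E − U₀))/ℏ = 2.280 on the right.
Matching ψ and ψ′ at x = 0 gives r = (k₁ − k₂)/(k₁ + k₂), so R = r² = 0.08974 and T = 1 − R = 0.9103.

T = 0.910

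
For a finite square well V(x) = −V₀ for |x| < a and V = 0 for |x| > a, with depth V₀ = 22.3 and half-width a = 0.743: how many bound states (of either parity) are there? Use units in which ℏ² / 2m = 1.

N = 3

Define the well-strength parameter z₀ = (a/ℏ)√(2mV₀) = 0.743 × √(2·0.5·22.3) = 3.509.
The even/odd transcendental equations gain one root per π/2 in z₀, giving N = 1 + ⌊2z₀/π⌋ = 1 + ⌊2.234⌋ = 3.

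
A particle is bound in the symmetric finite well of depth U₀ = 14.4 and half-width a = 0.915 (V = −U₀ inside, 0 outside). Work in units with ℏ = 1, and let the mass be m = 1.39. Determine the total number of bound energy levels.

The dimensionless depth is z₀ = a√(2mU₀)/ℏ = 0.915 × √(40.03) = 5.789.
The even/odd transcendental equations gain one root per π/2 in z₀, giving N = 1 + ⌊2z₀/π⌋ = 1 + ⌊3.686⌋ = 4.

N = 4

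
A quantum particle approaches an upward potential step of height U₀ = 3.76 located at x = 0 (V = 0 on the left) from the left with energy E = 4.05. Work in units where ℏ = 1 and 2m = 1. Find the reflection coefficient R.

R = 0.334

On each side the TISE gives plane waves with k = √(2m(E − V))/ℏ: k₁ = √(2·½·4.05) = 2.012, k₂ = √(2·½·0.29) = 0.5385.
Matching ψ and ψ′ at x = 0 gives r = (k₁ − k₂)/(k₁ + k₂), so R = r² = 0.3338 and T = 1 − R = 0.6662.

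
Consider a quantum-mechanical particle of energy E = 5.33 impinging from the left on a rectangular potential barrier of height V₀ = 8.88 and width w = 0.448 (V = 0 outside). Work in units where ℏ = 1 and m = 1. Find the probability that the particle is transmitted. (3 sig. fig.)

T = 0.300

E < V₀: inside the barrier ψ ∝ e^{±κx} with κ = √(2m(V₀ − E))/ℏ = 2.665.
κw = 1.194, sinh(κw) = 1.498.
Matching ψ, ψ′ at both faces gives T = [1 + V₀² sinh²(κw) / (4E(V₀ − E))]⁻¹ = 1/3.338 = 0.300.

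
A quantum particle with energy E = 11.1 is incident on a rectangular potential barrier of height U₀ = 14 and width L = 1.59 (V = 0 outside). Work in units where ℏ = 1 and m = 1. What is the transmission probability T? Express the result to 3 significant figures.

T = 0.00124

Since E < U₀ the interior solution is evanescent with decay constant κ = √(2m(U₀ − E))/ℏ = 2.408.
κL = 3.829, sinh(κL) = 23.00.
Matching ψ, ψ′ at both faces gives T = [1 + U₀² sinh²(κL) / (4E(U₀ − E))]⁻¹ = 1/806.4 = 0.00124.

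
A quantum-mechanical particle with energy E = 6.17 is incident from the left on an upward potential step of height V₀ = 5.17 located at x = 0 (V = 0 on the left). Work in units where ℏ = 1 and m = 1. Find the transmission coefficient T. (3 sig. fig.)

T = 0.819

The wavenumbers are k₁ = √(2mE)/ℏ = 3.513 on the left and k₂ = √(2m(E − V₀))/ℏ = 1.414 on the right.
Continuity of ψ and ψ′ at the step yields the reflection amplitude r = (k₁ − k₂)/(k₁ + k₂) = 0.4259; thus R = |r|² = 0.1814, T = 0.8186.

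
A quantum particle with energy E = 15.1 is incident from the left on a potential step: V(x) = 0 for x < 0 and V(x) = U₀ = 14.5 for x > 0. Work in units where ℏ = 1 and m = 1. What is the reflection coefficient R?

R = 0.446

The wavenumbers are k₁ = √(2mE)/ℏ = 5.495 on the left and k₂ = √(2m(E − U₀))/ℏ = 1.095 on the right.
Continuity of ψ and ψ′ at the step yields the reflection amplitude r = (k₁ − k₂)/(k₁ + k₂) = 0.6676; thus R = |r|² = 0.4457, T = 0.5543.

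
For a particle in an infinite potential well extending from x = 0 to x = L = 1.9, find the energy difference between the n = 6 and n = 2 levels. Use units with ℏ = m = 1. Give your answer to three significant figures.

E_n = n²π²ℏ²/(2mL²), so ΔE = (6² − 2²) π²ℏ²/(2mL²).
ΔE = 32 × π² / (2 × 1 × 1.9²) = 43.74.

ΔE = 43.7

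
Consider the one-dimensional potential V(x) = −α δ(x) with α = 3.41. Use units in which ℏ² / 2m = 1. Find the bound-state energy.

For x ≠ 0 the bound state is ψ ∝ e^{−κ|x|}; integrating the TISE across the delta gives the cusp condition 2κ = 2mα/ℏ², so κ = 1.705.
Then E = −ℏ²κ²/(2m) = −mα²/(2ℏ²) = -2.907.

E = -2.91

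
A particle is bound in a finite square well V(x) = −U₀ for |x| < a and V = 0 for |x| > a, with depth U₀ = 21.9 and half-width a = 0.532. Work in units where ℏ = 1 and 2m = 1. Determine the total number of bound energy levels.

N = 2

Define the well-strength parameter z₀ = (a/ℏ)√(2mU₀) = 0.532 × √(2·0.5·21.9) = 2.490.
The even/odd transcendental equations gain one root per π/2 in z₀, giving N = 1 + ⌊2z₀/π⌋ = 1 + ⌊1.585⌋ = 2.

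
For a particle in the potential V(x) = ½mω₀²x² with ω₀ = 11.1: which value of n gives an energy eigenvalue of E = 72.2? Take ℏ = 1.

E_n = ℏω₀(n + ½) ⇒ n = E/(ℏω₀) − ½ = 72.2/11.1 − 0.5 = 6.005 → n = 6.

n = 6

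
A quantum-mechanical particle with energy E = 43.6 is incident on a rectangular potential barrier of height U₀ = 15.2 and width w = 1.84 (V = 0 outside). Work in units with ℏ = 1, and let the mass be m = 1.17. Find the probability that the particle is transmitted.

E > U₀: inside the barrier k₂ = √(2m(E − U₀))/ℏ = 8.152, k₂w = 15.00.
T = [1 + U₀² sin²(k₂w) / (4E(E − U₀))]⁻¹ = 1/1.020 = 0.981.

T = 0.981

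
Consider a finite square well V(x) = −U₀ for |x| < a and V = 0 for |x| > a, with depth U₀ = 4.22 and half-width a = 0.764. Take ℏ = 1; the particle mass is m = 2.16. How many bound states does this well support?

Define the well-strength parameter z₀ = (a/ℏ)√(2mU₀) = 0.764 × √(2·2.16·4.22) = 3.262.
A new bound state (alternating even/odd) appears each time z₀ passes a multiple of π/2, so N = ⌊2z₀/π⌋ + 1 = ⌊2.077⌋ + 1 = 3.

N = 3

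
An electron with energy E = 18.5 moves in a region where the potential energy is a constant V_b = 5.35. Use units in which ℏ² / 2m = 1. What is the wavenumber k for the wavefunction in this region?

k = 3.63

With E > V_b the solution is oscillatory, ψ ∝ e^{±ikx} with k = √(2m(E − V_b))/ℏ.
k = √(2 × 0.5 × 13.15) = 3.626.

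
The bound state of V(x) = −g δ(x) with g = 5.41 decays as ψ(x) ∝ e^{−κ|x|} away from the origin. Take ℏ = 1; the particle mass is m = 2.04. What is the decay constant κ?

κ = 11.0

Integrate −(ℏ²/2m)ψ'' − gδ(x)ψ = Eψ from −ε to +ε: the ψ'' term gives ψ'(0⁺) − ψ'(0⁻) and the δ term gives −(2mg/ℏ²)ψ(0).
With ψ ∝ e^{−κ|x|} this yields −2κ = −2mg/ℏ², so κ = mg/ℏ² = 11.04.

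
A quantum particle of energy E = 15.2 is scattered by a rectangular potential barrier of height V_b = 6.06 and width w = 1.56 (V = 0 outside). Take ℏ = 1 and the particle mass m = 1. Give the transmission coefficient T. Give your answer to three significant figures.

Above the barrier the interior wavenumber is k₂ = √(2m(E − V_b))/ℏ = 4.276, giving phase k₂w = 6.670.
T = [1 + V_b² sin²(k₂w) / (4E(E − V_b))]⁻¹ = 1/1.009 = 0.991.

T = 0.991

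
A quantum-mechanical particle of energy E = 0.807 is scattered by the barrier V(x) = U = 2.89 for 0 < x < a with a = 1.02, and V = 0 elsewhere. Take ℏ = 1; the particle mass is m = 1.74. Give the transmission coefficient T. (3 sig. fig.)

E < U: inside the barrier ψ ∝ e^{±κx} with κ = √(2m(U − E))/ℏ = 2.692.
κa = 2.746, sinh(κa) = 7.760.
The exact tunnelling result is T⁻¹ = 1 + U² sinh²(κa) / [4E(U − E)] = 75.79, so T = 0.0132.

T = 0.0132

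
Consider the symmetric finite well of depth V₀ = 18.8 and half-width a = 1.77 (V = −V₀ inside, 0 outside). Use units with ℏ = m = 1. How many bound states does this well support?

Define the well-strength parameter z₀ = (a/ℏ)√(2mV₀) = 1.77 × √(2·1·18.8) = 10.85.
The even/odd transcendental equations gain one root per π/2 in z₀, giving N = 1 + ⌊2z₀/π⌋ = 1 + ⌊6.910⌋ = 7.

N = 7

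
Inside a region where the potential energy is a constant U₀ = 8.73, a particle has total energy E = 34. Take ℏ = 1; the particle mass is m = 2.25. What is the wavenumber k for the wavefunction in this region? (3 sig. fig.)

k = 10.7

With E > U₀ the solution is oscillatory, ψ ∝ e^{±ikx} with k = √(2m(E − U₀))/ℏ.
k = √(2 × 2.25 × 25.27) = 10.66.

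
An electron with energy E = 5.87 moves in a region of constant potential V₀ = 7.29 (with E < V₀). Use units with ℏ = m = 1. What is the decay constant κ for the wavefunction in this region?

Since E < V₀ the TISE in this region is ψ'' = κ²ψ with κ = √(2m(V₀ − E))/ℏ.
κ = √(2 × 1 × 1.42) = 1.685.

κ = 1.69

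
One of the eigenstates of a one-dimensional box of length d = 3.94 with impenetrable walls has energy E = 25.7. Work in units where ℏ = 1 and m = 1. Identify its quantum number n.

From E_n = n²π²ℏ²/(2md²) invert to n = √(2md²E)/(πℏ).
n = (3.94/π) × √(2 × 1 × 25.7) = 8.991 → n = 9.

n = 9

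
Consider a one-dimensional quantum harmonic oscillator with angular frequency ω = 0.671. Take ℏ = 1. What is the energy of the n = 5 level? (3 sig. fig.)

Using E_n = (n + ½)ℏω: E_5 = 5.5 × 0.671 = 3.691.

E = 3.69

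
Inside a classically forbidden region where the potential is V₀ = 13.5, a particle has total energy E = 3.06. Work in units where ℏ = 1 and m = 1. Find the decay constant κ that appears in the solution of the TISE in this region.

κ = 4.57

Since E < V₀ the TISE in this region is ψ'' = κ²ψ with κ = √(2m(V₀ − E))/ℏ.
κ = √(2 × 1 × 10.44) = 4.569.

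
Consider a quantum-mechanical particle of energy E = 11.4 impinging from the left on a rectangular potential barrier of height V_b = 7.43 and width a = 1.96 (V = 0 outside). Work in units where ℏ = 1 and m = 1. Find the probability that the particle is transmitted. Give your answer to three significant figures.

T = 0.873

Above the barrier the interior wavenumber is k₂ = √(2m(E − V_b))/ℏ = 2.818, giving phase k₂a = 5.523.
Matching at both interfaces gives T⁻¹ = 1 + V_b² sin²(k₂a) / [4E(E − V_b)] = 1.145, hence T = 0.873.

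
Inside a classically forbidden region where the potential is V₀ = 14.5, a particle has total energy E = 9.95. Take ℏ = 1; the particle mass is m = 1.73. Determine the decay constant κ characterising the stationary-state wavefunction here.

Since E < V₀ the TISE in this region is ψ'' = κ²ψ with κ = √(2m(V₀ − E))/ℏ.
κ = √(2 × 1.73 × 4.55) = 3.968.

κ = 3.97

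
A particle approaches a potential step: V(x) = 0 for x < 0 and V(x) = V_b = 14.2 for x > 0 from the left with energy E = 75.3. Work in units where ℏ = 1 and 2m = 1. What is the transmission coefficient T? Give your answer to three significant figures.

The wavenumbers are k₁ = √(2mE)/ℏ = 8.678 on the left and k₂ = √(2m(E − V_b))/ℏ = 7.817 on the right.
Continuity of ψ and ψ′ at the step yields the reflection amplitude r = (k₁ − k₂)/(k₁ + k₂) = 0.05219; thus R = |r|² = 0.002724, T = 0.9973.

T = 0.997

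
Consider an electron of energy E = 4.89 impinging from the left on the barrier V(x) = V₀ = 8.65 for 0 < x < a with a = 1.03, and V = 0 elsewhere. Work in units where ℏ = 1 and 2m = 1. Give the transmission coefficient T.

T = 0.0699

E < V₀: inside the barrier ψ ∝ e^{±κx} with κ = √(2m(V₀ − E))/ℏ = 1.939.
κa = 1.997, sinh(κa) = 3.617.
Matching ψ, ψ′ at both faces gives T = [1 + V₀² sinh²(κa) / (4E(V₀ − E))]⁻¹ = 1/14.31 = 0.0699.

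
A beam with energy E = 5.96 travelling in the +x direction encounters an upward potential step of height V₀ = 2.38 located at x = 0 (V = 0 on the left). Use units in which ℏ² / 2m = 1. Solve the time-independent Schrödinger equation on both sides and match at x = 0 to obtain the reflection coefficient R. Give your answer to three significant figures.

R = 0.0161

On each side the TISE gives plane waves with k = √(2m(E − V))/ℏ: k₁ = √(2·½·5.96) = 2.441, k₂ = √(2·½·3.58) = 1.892.
Matching ψ and ψ′ at x = 0 gives r = (k₁ − k₂)/(k₁ + k₂), so R = r² = 0.01606 and T = 1 − R = 0.9839.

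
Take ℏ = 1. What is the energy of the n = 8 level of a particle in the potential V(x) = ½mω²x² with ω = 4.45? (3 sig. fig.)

E = 37.8

Using E_n = (n + ½)ℏω: E_8 = 8.5 × 4.45 = 37.83.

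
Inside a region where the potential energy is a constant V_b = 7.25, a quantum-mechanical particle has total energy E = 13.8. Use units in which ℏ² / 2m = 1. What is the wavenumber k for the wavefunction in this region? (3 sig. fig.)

With E > V_b the solution is oscillatory, ψ ∝ e^{±ikx} with k = √(2m(E − V_b))/ℏ.
k = √(2 × 0.5 × 6.55) = 2.559.

k = 2.56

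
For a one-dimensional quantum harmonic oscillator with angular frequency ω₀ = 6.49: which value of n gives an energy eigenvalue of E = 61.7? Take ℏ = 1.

n = 9

Invert E_n = (n + ½)ℏω₀: n = E/ℏω₀ − ½ = 9.007, so n = 9.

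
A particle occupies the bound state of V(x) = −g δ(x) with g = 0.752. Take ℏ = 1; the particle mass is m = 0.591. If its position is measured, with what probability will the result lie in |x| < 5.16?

P = 0.990

The normalised bound state is ψ = √κ e^{−κ|x|} with κ = mg/ℏ² = 0.4444.
P(|x| < d) = ∫_{−d}^{d} κ e^{−2κ|x|} dx = 1 − e^{−2κd} = 1 − e^{−4.587} = 0.9898.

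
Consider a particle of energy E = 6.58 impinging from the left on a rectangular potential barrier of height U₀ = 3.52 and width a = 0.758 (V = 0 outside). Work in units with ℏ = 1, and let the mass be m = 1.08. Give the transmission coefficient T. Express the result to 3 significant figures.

T = 0.883

Above the barrier the interior wavenumber is k₂ = √(2m(E − U₀))/ℏ = 2.571, giving phase k₂a = 1.949.
Matching at both interfaces gives T⁻¹ = 1 + U₀² sin²(k₂a) / [4E(E − U₀)] = 1.133, hence T = 0.883.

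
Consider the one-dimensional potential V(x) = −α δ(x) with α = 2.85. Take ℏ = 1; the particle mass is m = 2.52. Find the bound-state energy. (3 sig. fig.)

For x ≠ 0 the bound state is ψ ∝ e^{−κ|x|}; integrating the TISE across the delta gives the cusp condition 2κ = 2mα/ℏ², so κ = 7.182.
Then E = −ℏ²κ²/(2m) = −mα²/(2ℏ²) = -10.23.

E = -10.2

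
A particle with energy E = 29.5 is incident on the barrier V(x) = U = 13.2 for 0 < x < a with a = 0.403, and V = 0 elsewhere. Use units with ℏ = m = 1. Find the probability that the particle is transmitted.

Above the barrier the interior wavenumber is k₂ = √(2m(E − U))/ℏ = 5.710, giving phase k₂a = 2.301.
Matching at both interfaces gives T⁻¹ = 1 + U² sin²(k₂a) / [4E(E − U)] = 1.050, hence T = 0.952.

T = 0.952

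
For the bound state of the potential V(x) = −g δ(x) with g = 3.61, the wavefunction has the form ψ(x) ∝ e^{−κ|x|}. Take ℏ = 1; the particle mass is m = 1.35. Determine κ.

Integrating the TISE across x = 0 gives the cusp condition ψ'(0⁺) − ψ'(0⁻) = −(2mg/ℏ²)ψ(0).
With ψ ∝ e^{−κ|x|} this yields −2κ = −2mg/ℏ², so κ = mg/ℏ² = 4.874.

κ = 4.87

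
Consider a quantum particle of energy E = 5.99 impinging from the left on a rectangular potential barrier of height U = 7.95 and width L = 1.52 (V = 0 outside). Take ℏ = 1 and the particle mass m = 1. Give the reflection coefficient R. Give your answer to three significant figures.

R = 0.993

Since E < U the interior solution is evanescent with decay constant κ = √(2m(U − E))/ℏ = 1.980.
κL = 3.009, sinh(κL) = 10.11.
Matching ψ, ψ′ at both faces gives T = [1 + U² sinh²(κL) / (4E(U − E))]⁻¹ = 1/138.7 = 0.00721.
R = 1 − T = 0.993.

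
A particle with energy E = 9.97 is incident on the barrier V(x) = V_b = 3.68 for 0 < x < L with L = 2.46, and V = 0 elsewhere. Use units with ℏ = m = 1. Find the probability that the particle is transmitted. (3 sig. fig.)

T = 0.978

E > V_b: inside the barrier k₂ = √(2m(E − V_b))/ℏ = 3.547, k₂L = 8.725.
Matching at both interfaces gives T⁻¹ = 1 + V_b² sin²(k₂L) / [4E(E − V_b)] = 1.022, hence T = 0.978.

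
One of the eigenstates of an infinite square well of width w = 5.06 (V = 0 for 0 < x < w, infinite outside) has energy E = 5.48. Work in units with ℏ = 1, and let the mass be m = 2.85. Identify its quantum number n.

From E_n = n²π²ℏ²/(2mw²) invert to n = √(2mw²E)/(πℏ).
n = (5.06/π) × √(2 × 2.85 × 5.48) = 9.002 → n = 9.

n = 9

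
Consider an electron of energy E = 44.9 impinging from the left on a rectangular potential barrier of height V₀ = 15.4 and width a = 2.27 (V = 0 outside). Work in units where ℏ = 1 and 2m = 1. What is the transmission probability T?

E > V₀: inside the barrier k₂ = √(2m(E − V₀))/ℏ = 5.431, k₂a = 12.33.
T = [1 + V₀² sin²(k₂a) / (4E(E − V₀))]⁻¹ = 1/1.002 = 0.998.

T = 0.998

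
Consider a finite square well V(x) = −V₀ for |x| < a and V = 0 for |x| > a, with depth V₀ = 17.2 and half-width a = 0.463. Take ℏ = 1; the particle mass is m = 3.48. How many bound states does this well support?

The dimensionless depth is z₀ = a√(2mV₀)/ℏ = 0.463 × √(119.7) = 5.066.
The even/odd transcendental equations gain one root per π/2 in z₀, giving N = 1 + ⌊2z₀/π⌋ = 1 + ⌊3.225⌋ = 4.

N = 4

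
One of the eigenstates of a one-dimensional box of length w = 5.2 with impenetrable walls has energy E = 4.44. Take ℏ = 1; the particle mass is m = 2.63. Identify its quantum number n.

n = 8

For an infinite well E_n = n²π²ℏ²/(2mw²), so n = (w/πℏ)√(2mE).
n = (5.2/π) × √(2 × 2.63 × 4.44) = 7.999 → n = 8.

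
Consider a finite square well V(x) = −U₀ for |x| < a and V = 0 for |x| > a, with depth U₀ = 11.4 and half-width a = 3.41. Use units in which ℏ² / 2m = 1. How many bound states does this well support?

N = 8

Define the well-strength parameter z₀ = (a/ℏ)√(2mU₀) = 3.41 × √(2·0.5·11.4) = 11.51.
The even/odd transcendental equations gain one root per π/2 in z₀, giving N = 1 + ⌊2z₀/π⌋ = 1 + ⌊7.330⌋ = 8.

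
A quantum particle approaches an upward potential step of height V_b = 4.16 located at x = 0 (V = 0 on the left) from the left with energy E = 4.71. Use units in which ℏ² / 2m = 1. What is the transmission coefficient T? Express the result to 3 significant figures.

The wavenumbers are k₁ = √(2mE)/ℏ = 2.170 on the left and k₂ = √(2m(E − V_b))/ℏ = 0.7416 on the right.
Continuity of ψ and ψ′ at the step yields the reflection amplitude r = (k₁ − k₂)/(k₁ + k₂) = 0.4906; thus R = |r|² = 0.2407, T = 0.7593.

T = 0.759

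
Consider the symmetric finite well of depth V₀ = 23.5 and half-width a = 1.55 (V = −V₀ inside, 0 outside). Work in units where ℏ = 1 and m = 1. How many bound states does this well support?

N = 7

Define the well-strength parameter z₀ = (a/ℏ)√(2mV₀) = 1.55 × √(2·1·23.5) = 10.63.
The even/odd transcendental equations gain one root per π/2 in z₀, giving N = 1 + ⌊2z₀/π⌋ = 1 + ⌊6.765⌋ = 7.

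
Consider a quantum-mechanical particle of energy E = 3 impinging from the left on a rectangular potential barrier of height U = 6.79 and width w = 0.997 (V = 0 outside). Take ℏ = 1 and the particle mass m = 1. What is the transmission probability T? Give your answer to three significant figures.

E < U: inside the barrier ψ ∝ e^{±κx} with κ = √(2m(U − E))/ℏ = 2.753.
κw = 2.745, sinh(κw) = 7.750.
The exact tunnelling result is T⁻¹ = 1 + U² sinh²(κw) / [4E(U − E)] = 61.88, so T = 0.0162.

T = 0.0162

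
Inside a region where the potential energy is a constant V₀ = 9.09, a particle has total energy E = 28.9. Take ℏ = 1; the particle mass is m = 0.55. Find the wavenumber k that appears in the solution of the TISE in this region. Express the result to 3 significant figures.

k = 4.67

With E > V₀ the solution is oscillatory, ψ ∝ e^{±ikx} with k = √(2m(E − V₀))/ℏ.
k = √(2 × 0.55 × 19.81) = 4.668.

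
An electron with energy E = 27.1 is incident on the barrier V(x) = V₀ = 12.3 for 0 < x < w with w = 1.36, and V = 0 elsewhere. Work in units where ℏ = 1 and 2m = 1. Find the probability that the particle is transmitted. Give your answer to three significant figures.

E > V₀: inside the barrier k₂ = √(2m(E − V₀))/ℏ = 3.847, k₂w = 5.232.
Matching at both interfaces gives T⁻¹ = 1 + V₀² sin²(k₂w) / [4E(E − V₀)] = 1.071, hence T = 0.934.

T = 0.934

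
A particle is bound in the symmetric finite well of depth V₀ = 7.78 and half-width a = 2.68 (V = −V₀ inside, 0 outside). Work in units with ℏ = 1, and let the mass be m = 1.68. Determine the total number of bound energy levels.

N = 9

Define the well-strength parameter z₀ = (a/ℏ)√(2mV₀) = 2.68 × √(2·1.68·7.78) = 13.70.
A new bound state (alternating even/odd) appears each time z₀ passes a multiple of π/2, so N = ⌊2z₀/π⌋ + 1 = ⌊8.723⌋ + 1 = 9.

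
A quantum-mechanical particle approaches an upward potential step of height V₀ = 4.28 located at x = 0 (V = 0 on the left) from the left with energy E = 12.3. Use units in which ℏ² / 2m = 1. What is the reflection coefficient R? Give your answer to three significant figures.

R = 0.0113

On each side the TISE gives plane waves with k = √(2m(E − V))/ℏ: k₁ = √(2·½·12.3) = 3.507, k₂ = √(2·½·8.02) = 2.832.
Continuity of ψ and ψ′ at the step yields the reflection amplitude r = (k₁ − k₂)/(k₁ + k₂) = 0.1065; thus R = |r|² = 0.01134, T = 0.9887.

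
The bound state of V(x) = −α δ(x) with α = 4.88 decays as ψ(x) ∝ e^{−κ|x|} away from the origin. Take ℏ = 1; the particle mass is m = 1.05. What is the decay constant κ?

Integrate −(ℏ²/2m)ψ'' − αδ(x)ψ = Eψ from −ε to +ε: the ψ'' term gives ψ'(0⁺) − ψ'(0⁻) and the δ term gives −(2mα/ℏ²)ψ(0).
With ψ ∝ e^{−κ|x|} this yields −2κ = −2mα/ℏ², so κ = mα/ℏ² = 5.124.

κ = 5.12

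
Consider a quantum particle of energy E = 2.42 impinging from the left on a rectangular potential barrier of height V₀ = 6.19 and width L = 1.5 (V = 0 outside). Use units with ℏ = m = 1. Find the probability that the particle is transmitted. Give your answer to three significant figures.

E < V₀: inside the barrier ψ ∝ e^{±κx} with κ = √(2m(V₀ − E))/ℏ = 2.746.
κL = 4.119, sinh(κL) = 30.74.
The exact tunnelling result is T⁻¹ = 1 + V₀² sinh²(κL) / [4E(V₀ − E)] = 992.9, so T = 0.00101.

T = 0.00101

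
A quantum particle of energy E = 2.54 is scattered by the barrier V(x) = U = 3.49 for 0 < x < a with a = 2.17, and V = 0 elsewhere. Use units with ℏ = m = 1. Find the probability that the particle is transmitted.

T = 0.00797

E < U: inside the barrier ψ ∝ e^{±κx} with κ = √(2m(U − E))/ℏ = 1.378.
κa = 2.991, sinh(κa) = 9.929.
Matching ψ, ψ′ at both faces gives T = [1 + U² sinh²(κa) / (4E(U − E))]⁻¹ = 1/125.4 = 0.00797.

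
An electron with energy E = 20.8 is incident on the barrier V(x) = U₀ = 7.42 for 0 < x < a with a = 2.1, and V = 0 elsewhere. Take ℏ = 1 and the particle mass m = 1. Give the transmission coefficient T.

T = 0.954

Above the barrier the interior wavenumber is k₂ = √(2m(E − U₀))/ℏ = 5.173, giving phase k₂a = 10.86.
Matching at both interfaces gives T⁻¹ = 1 + U₀² sin²(k₂a) / [4E(E − U₀)] = 1.049, hence T = 0.954.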